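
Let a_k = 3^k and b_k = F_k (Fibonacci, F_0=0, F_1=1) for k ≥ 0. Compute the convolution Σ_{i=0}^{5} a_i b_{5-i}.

140

Write out a_i and b_{5-i} for i = 0,…,5 and sum the products.
Σ = 1·5 + 3·3 + 9·2 + 27·1 + 81·1 + 243·0 = 140.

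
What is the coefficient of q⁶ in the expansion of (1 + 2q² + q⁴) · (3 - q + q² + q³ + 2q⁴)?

5

(1 + 2q² + q⁴) has coefficients 1,0,2,0,1 for degrees 0…4.
(3 - q + q² + q³ + 2q⁴) has coefficients 3,-1,1,1,2,0,0 for degrees 0…6.
[q⁶] = 1·0 + 2·2 + 1·1 = 5.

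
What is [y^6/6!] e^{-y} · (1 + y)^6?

-185

The EGF product rule gives c_6 = Σ_{k_1+k_2=6} C(6; k_1,k_2) · ∏ g_i(k_i), where e^{-y} gives (-1)^k; (1+y)^6 gives the falling factorial (6)_k.
g_1(k) for k = 0…6: 1, -1, 1, -1, 1, -1, 1.
g_2(k) for k = 0…6: 1, 6, 30, 120, 360, 720, 720.
c_6 = Σ_k C(6,k)·g_1(k)·g_2(6−k) = 1·1·720 + 6·(-1)·720 + 15·1·360 + 20·(-1)·120 + 15·1·30 + 6·(-1)·6 + 1·1·1 = 720 − 4320 + 5400 − 2400 + 450 − 36 + 1 = -185.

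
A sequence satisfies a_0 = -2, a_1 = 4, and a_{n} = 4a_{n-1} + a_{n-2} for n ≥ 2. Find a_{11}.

6217116

The ordinary generating function has denominator 1 - 4q - q^2.
Iterating the recurrence: a_0,…,a_{11} = -2, 4, 14, 60, 254, 1076, 4558, 19308, 81790, 346468, 1467662, 6217116.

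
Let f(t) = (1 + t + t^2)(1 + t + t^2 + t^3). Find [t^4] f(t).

(1 + t + t^2) has coefficients 1,1,1 for degrees 0…2.
(1 + t + t^2 + t^3) has coefficients 1,1,1,1,0 for degrees 0…4.
[t^4] = 1·0 + 1·1 + 1·1 = 2.

2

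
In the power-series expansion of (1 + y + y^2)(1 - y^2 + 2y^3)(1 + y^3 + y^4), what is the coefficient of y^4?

3

(1 + y + y^2) has coefficients 1,1,1 for degrees 0…2.
(1 - y^2 + 2y^3) has coefficients 1,0,-1,2,0 for degrees 0…4.
Finally multiplying by (1 + y^3 + y^4), the product of all factors after the first has coefficients 1,0,-1,3,1 for degrees 0…4.
[y^4] = 1·1 + 1·3 + 1·(-1) = 3.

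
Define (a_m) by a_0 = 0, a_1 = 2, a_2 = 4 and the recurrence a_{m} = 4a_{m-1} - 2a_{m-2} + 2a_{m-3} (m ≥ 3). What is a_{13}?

The ordinary generating function has denominator 1 - 4x + 2x^2 - 2x^3.
Iterating the recurrence: a_0,…,a_{13} = 0, 2, 4, 12, 44, 160, 576, 2072, 7456, 26832, 96560, 347488, 1250496, 4500128.

4500128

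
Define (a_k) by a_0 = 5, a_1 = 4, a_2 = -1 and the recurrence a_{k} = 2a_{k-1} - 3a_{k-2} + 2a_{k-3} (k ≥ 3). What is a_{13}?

The ordinary generating function has denominator 1 - 2q + 3q^2 - 2q^3.
Iterating the recurrence: a_0,…,a_{13} = 5, 4, -1, -4, 3, 16, 15, -12, -37, -8, 71, 92, -45, -224.

-224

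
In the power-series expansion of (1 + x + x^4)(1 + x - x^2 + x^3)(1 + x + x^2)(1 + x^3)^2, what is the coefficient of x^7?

(1 + x + x^4) has coefficients 1,1,0,0,1 for degrees 0…4.
(1 + x - x^2 + x^3) has coefficients 1,1,-1,1,0,0,0,0 for degrees 0…7.
Multiplying by (1 + x + x^2) gives running coefficients 1,2,1,1,0,1,0,0 for degrees 0…7.
Finally multiplying by (1 + x^3)^2, the product of all factors after the first has coefficients 1,2,1,3,4,3,3,2 for degrees 0…7.
[x^7] = 1·2 + 1·3 + 1·3 = 8.

8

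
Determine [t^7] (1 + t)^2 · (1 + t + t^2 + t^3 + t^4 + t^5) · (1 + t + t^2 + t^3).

(1 + t)^2 has coefficients 1,2,1 for degrees 0…2.
(1 + t + t^2 + t^3 + t^4 + t^5) has coefficients 1,1,1,1,1,1,0,0 for degrees 0…7.
Finally multiplying by (1 + t + t^2 + t^3), the product of all factors after the first has coefficients 1,2,3,4,4,4,3,2 for degrees 0…7.
[t^7] = 1·2 + 2·3 + 1·4 = 12.

12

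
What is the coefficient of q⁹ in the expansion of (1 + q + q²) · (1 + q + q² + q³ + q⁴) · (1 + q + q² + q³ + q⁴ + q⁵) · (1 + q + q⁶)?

24

(1 + q + q²) has coefficients 1,1,1 for degrees 0…2.
(1 + q + q² + q³ + q⁴) has coefficients 1,1,1,1,1,0,0,0,0,0 for degrees 0…9.
Multiplying by (1 + q + q² + q³ + q⁴ + q⁵) gives running coefficients 1,2,3,4,5,5,4,3,2,1 for degrees 0…9.
Finally multiplying by (1 + q + q⁶), the product of all factors after the first has coefficients 1,3,5,7,9,10,10,9,8,7 for degrees 0…9.
[q⁹] = 1·7 + 1·8 + 1·9 = 24.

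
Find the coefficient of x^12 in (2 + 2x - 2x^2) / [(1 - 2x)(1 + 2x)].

The denominator gives the recurrence a_n = 4a_(n−2) for n ≥ 3; the numerator fixes a_0 = 2, a_1 = 2, a_2 = 6.
Iterating: 2, 2, 6, 8, 24, 32, 96, 128, 384, 512, 1536, 2048, 6144, so a_12 = 6144.

6144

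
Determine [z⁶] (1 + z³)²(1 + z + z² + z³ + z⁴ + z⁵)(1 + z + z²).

9

(1 + z³)² has coefficients 1,0,0,2,0,0,1 for degrees 0…6.
(1 + z + z² + z³ + z⁴ + z⁵) has coefficients 1,1,1,1,1,1,0 for degrees 0…6.
Finally multiplying by (1 + z + z²), the product of all factors after the first has coefficients 1,2,3,3,3,3,2 for degrees 0…6.
[z⁶] = 1·2 + 2·3 + 1·1 = 9.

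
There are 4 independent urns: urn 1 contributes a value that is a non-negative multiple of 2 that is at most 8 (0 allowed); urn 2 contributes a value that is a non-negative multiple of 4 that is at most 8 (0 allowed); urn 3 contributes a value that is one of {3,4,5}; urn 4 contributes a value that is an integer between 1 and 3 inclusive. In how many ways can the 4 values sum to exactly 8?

6

The generating function for the choices is (1 + q² + q⁴ + q⁶ + q⁸)·(1 + q⁴ + q⁸)·(q³ + q⁴ + q⁵)·(q + q² + q³); the count is [q⁸].
(1 + q² + q⁴ + q⁶ + q⁸) has coefficients 1,0,1,0,1,0,1,0,1 for degrees 0…8.
(1 + q⁴ + q⁸) has coefficients 1,0,0,0,1,0,0,0,1 for degrees 0…8.
Multiplying by (q³ + q⁴ + q⁵) gives running coefficients 0,0,0,1,1,1,0,1,1 for degrees 0…8.
Finally multiplying by (q + q² + q³), the product of all factors after the first has coefficients 0,0,0,0,1,2,3,2,2 for degrees 0…8.
[q⁸] = 1·2 + 1·3 + 1·1 + 1·0 + 1·0 = 6.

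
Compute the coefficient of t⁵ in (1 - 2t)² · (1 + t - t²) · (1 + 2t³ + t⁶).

(1 - 2t)² has coefficients 1,-4,4 for degrees 0…2.
(1 + t - t²) has coefficients 1,1,-1,0,0,0 for degrees 0…5.
Finally multiplying by (1 + 2t³ + t⁶), the product of all factors after the first has coefficients 1,1,-1,2,2,-2 for degrees 0…5.
[t⁵] = 1·(-2) − 4·2 + 4·2 = -2.

-2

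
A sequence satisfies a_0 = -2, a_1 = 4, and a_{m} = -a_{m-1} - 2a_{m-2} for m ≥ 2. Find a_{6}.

-24

The ordinary generating function has denominator 1 + t + 2t^2.
Iterating the recurrence: a_0,…,a_{6} = -2, 4, 0, -8, 8, 8, -24.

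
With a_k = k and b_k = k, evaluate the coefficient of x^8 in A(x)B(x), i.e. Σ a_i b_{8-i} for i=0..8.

84

The convolution is the x^8 coefficient of A(x)B(x).
Σ = 0·8 + 1·7 + 2·6 + 3·5 + 4·4 + 5·3 + 6·2 + 7·1 + 8·0 = 84.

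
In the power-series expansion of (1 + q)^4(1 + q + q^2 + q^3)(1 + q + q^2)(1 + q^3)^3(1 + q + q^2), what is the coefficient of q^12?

465

(1 + q)^4 has coefficients 1,4,6,4,1 for degrees 0…4.
(1 + q + q^2 + q^3) has coefficients 1,1,1,1,0,0,0,0,0,0,0,0,0 for degrees 0…12.
Multiplying by (1 + q + q^2) gives running coefficients 1,2,3,3,2,1,0,0,0,0,0,0,0 for degrees 0…12.
Multiplying by (1 + q^3)^3 gives running coefficients 1,2,3,6,8,10,12,12,12,10,8,6,3 for degrees 0…12.
Finally multiplying by (1 + q + q^2), the product of all factors after the first has coefficients 1,3,6,11,17,24,30,34,36,34,30,24,17 for degrees 0…12.
[q^12] = 1·17 + 4·24 + 6·30 + 4·34 + 1·36 = 465.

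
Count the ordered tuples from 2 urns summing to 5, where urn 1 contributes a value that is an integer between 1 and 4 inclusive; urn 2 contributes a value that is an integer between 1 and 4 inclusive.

4

The generating function for the choices is (q + q^2 + q^3 + q^4)·(q + q^2 + q^3 + q^4); the count is [q^5].
(q + q^2 + q^3 + q^4) has coefficients 0,1,1,1,1 for degrees 0…4.
(q + q^2 + q^3 + q^4) has coefficients 0,1,1,1,1,0 for degrees 0…5.
[q^5] = 1·1 + 1·1 + 1·1 + 1·1 = 4.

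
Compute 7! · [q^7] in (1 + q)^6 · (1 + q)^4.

604800

The EGF product rule gives c_7 = Σ_{k_1+k_2=7} C(7; k_1,k_2) · ∏ g_i(k_i), where (1+q)^6 gives the falling factorial (6)_k; (1+q)^4 gives the falling factorial (4)_k.
g_1(k) for k = 0…7: 1, 6, 30, 120, 360, 720, 720, 0.
g_2(k) for k = 0…7: 1, 4, 12, 24, 24, 0, 0, 0.
c_7 = Σ_k C(7,k)·g_1(k)·g_2(7−k) = 35·120·24 + 35·360·24 + 21·720·12 + 7·720·4 = 100800 + 302400 + 181440 + 20160 = 604800.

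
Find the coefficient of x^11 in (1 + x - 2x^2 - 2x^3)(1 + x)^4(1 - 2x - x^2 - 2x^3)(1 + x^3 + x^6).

(1 + x - 2x^2 - 2x^3) has coefficients 1,1,-2,-2 for degrees 0…3.
(1 + x)^4 has coefficients 1,4,6,4,1,0,0,0,0,0,0,0 for degrees 0…11.
Multiplying by (1 - 2x - x^2 - 2x^3) gives running coefficients 1,2,-3,-14,-21,-18,-9,-2,0,0,0,0 for degrees 0…11.
Finally multiplying by (1 + x^3 + x^6), the product of all factors after the first has coefficients 1,2,-3,-13,-19,-21,-22,-21,-21,-23,-23,-18 for degrees 0…11.
[x^11] = 1·(-18) + 1·(-23) − 2·(-23) − 2·(-21) = 47.

47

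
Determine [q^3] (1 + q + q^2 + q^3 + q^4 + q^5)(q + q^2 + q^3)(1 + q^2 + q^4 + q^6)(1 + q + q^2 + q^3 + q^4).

7

(1 + q + q^2 + q^3 + q^4 + q^5) has coefficients 1,1,1,1 for degrees 0…3.
(q + q^2 + q^3) has coefficients 0,1,1,1 for degrees 0…3.
Multiplying by (1 + q^2 + q^4 + q^6) gives running coefficients 0,1,1,2 for degrees 0…3.
Finally multiplying by (1 + q + q^2 + q^3 + q^4), the product of all factors after the first has coefficients 0,1,2,4 for degrees 0…3.
[q^3] = 1·4 + 1·2 + 1·1 + 1·0 = 7.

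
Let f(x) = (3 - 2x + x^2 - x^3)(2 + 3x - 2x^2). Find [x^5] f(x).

2

(3 - 2x + x^2 - x^3) has coefficients 3,-2,1,-1 for degrees 0…3.
(2 + 3x - 2x^2) has coefficients 2,3,-2,0,0,0 for degrees 0…5.
[x^5] = 3·0 − 2·0 + 1·0 − 1·(-2) = 2.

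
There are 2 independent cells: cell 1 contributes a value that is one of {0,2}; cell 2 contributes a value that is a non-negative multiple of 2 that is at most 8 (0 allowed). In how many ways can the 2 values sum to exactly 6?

2

The generating function for the choices is (1 + x^2)·(1 + x^2 + x^4 + x^6 + x^8); the count is [x^6].
(1 + x^2) has coefficients 1,0,1 for degrees 0…2.
(1 + x^2 + x^4 + x^6 + x^8) has coefficients 1,0,1,0,1,0,1 for degrees 0…6.
[x^6] = 1·1 + 1·1 = 2.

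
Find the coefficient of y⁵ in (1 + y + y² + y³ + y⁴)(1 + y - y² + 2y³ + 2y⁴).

(1 + y + y² + y³ + y⁴) has coefficients 1,1,1,1,1 for degrees 0…4.
(1 + y - y² + 2y³ + 2y⁴) has coefficients 1,1,-1,2,2,0 for degrees 0…5.
[y⁵] = 1·0 + 1·2 + 1·2 + 1·(-1) + 1·1 = 4.

4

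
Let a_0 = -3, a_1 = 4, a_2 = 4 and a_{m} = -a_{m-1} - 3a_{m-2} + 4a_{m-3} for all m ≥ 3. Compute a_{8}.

900

The ordinary generating function has denominator 1 + x + 3x^2 - 4x^3.
Iterating the recurrence: a_0,…,a_{8} = -3, 4, 4, -28, 32, 68, -276, 200, 900.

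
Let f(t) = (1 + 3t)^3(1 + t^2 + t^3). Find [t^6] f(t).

27

(1 + 3t)^3 has coefficients 1,9,27,27 for degrees 0…3.
(1 + t^2 + t^3) has coefficients 1,0,1,1,0,0,0 for degrees 0…6.
[t^6] = 1·0 + 9·0 + 27·0 + 27·1 = 27.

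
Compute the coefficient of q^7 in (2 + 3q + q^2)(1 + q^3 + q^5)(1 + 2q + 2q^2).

13

(2 + 3q + q^2) has coefficients 2,3,1 for degrees 0…2.
(1 + q^3 + q^5) has coefficients 1,0,0,1,0,1,0,0 for degrees 0…7.
Finally multiplying by (1 + 2q + 2q^2), the product of all factors after the first has coefficients 1,2,2,1,2,3,2,2 for degrees 0…7.
[q^7] = 2·2 + 3·2 + 1·3 = 13.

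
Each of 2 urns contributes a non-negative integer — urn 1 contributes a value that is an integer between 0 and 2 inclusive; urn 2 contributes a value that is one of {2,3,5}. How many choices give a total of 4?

The generating function for the choices is (1 + q + q²)·(q² + q³ + q⁵); the count is [q⁴].
(1 + q + q²) has coefficients 1,1,1 for degrees 0…2.
(q² + q³ + q⁵) has coefficients 0,0,1,1,0 for degrees 0…4.
[q⁴] = 1·0 + 1·1 + 1·1 = 2.

2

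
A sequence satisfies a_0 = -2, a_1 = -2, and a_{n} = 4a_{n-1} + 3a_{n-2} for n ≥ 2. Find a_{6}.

-6254

The ordinary generating function has denominator 1 - 4t - 3t^2.
Iterating the recurrence: a_0,…,a_{6} = -2, -2, -14, -62, -290, -1346, -6254.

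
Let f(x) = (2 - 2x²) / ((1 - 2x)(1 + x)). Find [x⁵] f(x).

The denominator gives the recurrence a_n = a_(n−1) + 2a_(n−2) for n ≥ 3; the numerator fixes a_0 = 2, a_1 = 2, a_2 = 4.
Iterating: 2, 2, 4, 8, 16, 32, so a_5 = 32.

32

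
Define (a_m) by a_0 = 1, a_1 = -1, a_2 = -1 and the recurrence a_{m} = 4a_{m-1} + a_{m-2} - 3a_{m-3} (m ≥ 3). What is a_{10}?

-138226

The ordinary generating function has denominator 1 - 4z - z^2 + 3z^3.
Iterating the recurrence: a_0,…,a_{10} = 1, -1, -1, -8, -30, -125, -506, -2059, -8367, -34009, -138226.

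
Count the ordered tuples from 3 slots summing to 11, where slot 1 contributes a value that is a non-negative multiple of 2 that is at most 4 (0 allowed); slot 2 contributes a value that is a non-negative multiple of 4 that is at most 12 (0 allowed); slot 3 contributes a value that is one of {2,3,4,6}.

The generating function for the choices is (1 + x^2 + x^4)·(1 + x^4 + x^8 + x^12)·(x^2 + x^3 + x^4 + x^6); the count is [x^11].
(1 + x^2 + x^4) has coefficients 1,0,1,0,1 for degrees 0…4.
(1 + x^4 + x^8 + x^12) has coefficients 1,0,0,0,1,0,0,0,1,0,0,0 for degrees 0…11.
Finally multiplying by (x^2 + x^3 + x^4 + x^6), the product of all factors after the first has coefficients 0,0,1,1,1,0,2,1,1,0,2,1 for degrees 0…11.
[x^11] = 1·1 + 1·0 + 1·1 = 2.

2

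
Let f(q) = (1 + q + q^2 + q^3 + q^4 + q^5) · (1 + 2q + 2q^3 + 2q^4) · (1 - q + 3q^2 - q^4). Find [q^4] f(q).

(1 + q + q^2 + q^3 + q^4 + q^5) has coefficients 1,1,1,1,1 for degrees 0…4.
(1 + 2q + 2q^3 + 2q^4) has coefficients 1,2,0,2,2 for degrees 0…4.
Finally multiplying by (1 - q + 3q^2 - q^4), the product of all factors after the first has coefficients 1,1,1,8,-1 for degrees 0…4.
[q^4] = 1·(-1) + 1·8 + 1·1 + 1·1 + 1·1 = 10.

10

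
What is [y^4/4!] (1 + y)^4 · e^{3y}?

The EGF product rule gives c_4 = Σ_{k_1+k_2=4} C(4; k_1,k_2) · ∏ g_i(k_i), where (1+y)^4 gives the falling factorial (4)_k; e^{3y} gives (3)^k.
g_1(k) for k = 0…4: 1, 4, 12, 24, 24.
g_2(k) for k = 0…4: 1, 3, 9, 27, 81.
c_4 = Σ_k C(4,k)·g_1(k)·g_2(4−k) = 1·1·81 + 4·4·27 + 6·12·9 + 4·24·3 + 1·24·1 = 81 + 432 + 648 + 288 + 24 = 1473.

1473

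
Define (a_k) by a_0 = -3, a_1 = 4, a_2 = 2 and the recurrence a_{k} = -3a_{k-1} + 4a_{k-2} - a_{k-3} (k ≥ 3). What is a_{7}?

2509

The ordinary generating function has denominator 1 + 3y - 4y^2 + y^3.
Iterating the recurrence: a_0,…,a_{7} = -3, 4, 2, 13, -35, 155, -618, 2509.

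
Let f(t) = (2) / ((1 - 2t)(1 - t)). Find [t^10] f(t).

Partial fractions give a closed form: a_n = (4)·2^n + (-2)·1^n.
At n = 10: a_10 = 4094.

4094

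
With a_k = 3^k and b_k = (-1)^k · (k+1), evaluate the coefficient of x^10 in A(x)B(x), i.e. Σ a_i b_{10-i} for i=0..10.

33218

Write out a_i and b_{10-i} for i = 0,…,10 and sum the products.
Σ = 1·11 + 3·(-10) + 9·9 + 27·(-8) + 81·7 + 243·(-6) + 729·5 + 2187·(-4) + 6561·3 + 19683·(-2) + 59049·1 = 33218.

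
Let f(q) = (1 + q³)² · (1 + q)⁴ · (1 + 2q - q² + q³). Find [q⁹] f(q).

(1 + q³)² has coefficients 1,0,0,2,0,0,1 for degrees 0…6.
(1 + q)⁴ has coefficients 1,4,6,4,1,0,0,0,0,0 for degrees 0…9.
Finally multiplying by (1 + 2q - q² + q³), the product of all factors after the first has coefficients 1,6,13,13,7,4,3,1,0,0 for degrees 0…9.
[q⁹] = 1·0 + 2·3 + 1·13 = 19.

19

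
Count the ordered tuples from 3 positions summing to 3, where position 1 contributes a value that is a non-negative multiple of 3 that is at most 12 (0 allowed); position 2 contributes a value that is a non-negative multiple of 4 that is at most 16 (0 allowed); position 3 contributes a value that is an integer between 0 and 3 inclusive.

2

The generating function for the choices is (1 + y³ + y⁶ + y⁹ + y¹²)·(1 + y⁴ + y⁸ + y¹² + y¹⁶)·(1 + y + y² + y³); the count is [y³].
(1 + y³ + y⁶ + y⁹ + y¹²) has coefficients 1,0,0,1 for degrees 0…3.
(1 + y⁴ + y⁸ + y¹² + y¹⁶) has coefficients 1,0,0,0 for degrees 0…3.
Finally multiplying by (1 + y + y² + y³), the product of all factors after the first has coefficients 1,1,1,1 for degrees 0…3.
[y³] = 1·1 + 1·1 = 2.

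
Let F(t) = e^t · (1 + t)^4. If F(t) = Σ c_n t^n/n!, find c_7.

1961

The EGF product rule gives c_7 = Σ_{k_1+k_2=7} C(7; k_1,k_2) · ∏ g_i(k_i), where e^t gives (1)^k; (1+t)^4 gives the falling factorial (4)_k.
g_1(k) for k = 0…7: 1, 1, 1, 1, 1, 1, 1, 1.
g_2(k) for k = 0…7: 1, 4, 12, 24, 24, 0, 0, 0.
c_7 = Σ_k C(7,k)·g_1(k)·g_2(7−k) = 35·1·24 + 35·1·24 + 21·1·12 + 7·1·4 + 1·1·1 = 840 + 840 + 252 + 28 + 1 = 1961.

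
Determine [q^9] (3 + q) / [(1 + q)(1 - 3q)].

Partial fractions give a closed form: a_n = (1/2)·(-1)^n + (5/2)·3^n.
At n = 9: a_9 = 49207.

49207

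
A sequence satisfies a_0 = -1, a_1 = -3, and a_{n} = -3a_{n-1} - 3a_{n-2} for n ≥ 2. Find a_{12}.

-729

The ordinary generating function has denominator 1 + 3z + 3z^2.
Iterating the recurrence: a_0,…,a_{12} = -1, -3, 12, -27, 45, -54, 27, 81, -324, 729, -1215, 1458, -729.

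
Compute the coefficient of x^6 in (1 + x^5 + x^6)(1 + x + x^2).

(1 + x^5 + x^6) has coefficients 1,0,0,0,0,1,1 for degrees 0…6.
(1 + x + x^2) has coefficients 1,1,1,0,0,0,0 for degrees 0…6.
[x^6] = 1·0 + 1·1 + 1·1 = 2.

2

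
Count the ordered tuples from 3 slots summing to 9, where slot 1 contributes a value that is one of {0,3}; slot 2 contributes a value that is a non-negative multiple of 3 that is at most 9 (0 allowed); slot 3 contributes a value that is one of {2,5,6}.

2

The generating function for the choices is (1 + t³)·(1 + t³ + t⁶ + t⁹)·(t² + t⁵ + t⁶); the count is [t⁹].
(1 + t³) has coefficients 1,0,0,1 for degrees 0…3.
(1 + t³ + t⁶ + t⁹) has coefficients 1,0,0,1,0,0,1,0,0,1 for degrees 0…9.
Finally multiplying by (t² + t⁵ + t⁶), the product of all factors after the first has coefficients 0,0,1,0,0,2,1,0,2,1 for degrees 0…9.
[t⁹] = 1·1 + 1·1 = 2.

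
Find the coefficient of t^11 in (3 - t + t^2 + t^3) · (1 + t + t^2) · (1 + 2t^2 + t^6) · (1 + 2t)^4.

201

(3 - t + t^2 + t^3) has coefficients 3,-1,1,1 for degrees 0…3.
(1 + t + t^2) has coefficients 1,1,1,0,0,0,0,0,0,0,0,0 for degrees 0…11.
Multiplying by (1 + 2t^2 + t^6) gives running coefficients 1,1,3,2,2,0,1,1,1,0,0,0 for degrees 0…11.
Finally multiplying by (1 + 2t)^4, the product of all factors after the first has coefficients 1,9,35,82,138,176,161,105,65,64,72,48 for degrees 0…11.
[t^11] = 3·48 − 1·72 + 1·64 + 1·65 = 201.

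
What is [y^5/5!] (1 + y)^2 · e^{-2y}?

The EGF product rule gives c_5 = Σ_{k_1+k_2=5} C(5; k_1,k_2) · ∏ g_i(k_i), where (1+y)^2 gives the falling factorial (2)_k; e^{-2y} gives (-2)^k.
g_1(k) for k = 0…5: 1, 2, 2, 0, 0, 0.
g_2(k) for k = 0…5: 1, -2, 4, -8, 16, -32.
c_5 = Σ_k C(5,k)·g_1(k)·g_2(5−k) = 1·1·(-32) + 5·2·16 + 10·2·(-8) = −32 + 160 − 160 = -32.

-32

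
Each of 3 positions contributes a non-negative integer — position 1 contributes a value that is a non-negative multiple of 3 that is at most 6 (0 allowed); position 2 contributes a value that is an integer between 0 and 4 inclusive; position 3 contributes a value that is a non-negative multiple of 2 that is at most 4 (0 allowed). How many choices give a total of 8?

5

The generating function for the choices is (1 + y^3 + y^6)·(1 + y + y^2 + y^3 + y^4)·(1 + y^2 + y^4); the count is [y^8].
(1 + y^3 + y^6) has coefficients 1,0,0,1,0,0,1 for degrees 0…6.
(1 + y + y^2 + y^3 + y^4) has coefficients 1,1,1,1,1,0,0,0,0 for degrees 0…8.
Finally multiplying by (1 + y^2 + y^4), the product of all factors after the first has coefficients 1,1,2,2,3,2,2,1,1 for degrees 0…8.
[y^8] = 1·1 + 1·2 + 1·2 = 5.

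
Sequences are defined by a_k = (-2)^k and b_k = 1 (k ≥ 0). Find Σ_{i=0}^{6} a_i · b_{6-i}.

The convolution is the t^6 coefficient of A(t)B(t).
Σ = 1·1 − 2·1 + 4·1 − 8·1 + 16·1 − 32·1 + 64·1 = 43.

43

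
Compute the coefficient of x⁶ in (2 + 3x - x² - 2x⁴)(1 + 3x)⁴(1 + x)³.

(2 + 3x - x² - 2x⁴) has coefficients 2,3,-1,0,-2 for degrees 0…4.
(1 + 3x)⁴ has coefficients 1,12,54,108,81,0,0 for degrees 0…6.
Finally multiplying by (1 + x)³, the product of all factors after the first has coefficients 1,15,93,307,579,621,351 for degrees 0…6.
[x⁶] = 2·351 + 3·621 − 1·579 − 2·93 = 1800.

1800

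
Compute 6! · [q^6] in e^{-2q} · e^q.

The EGF product rule gives c_6 = Σ_{k_1+k_2=6} C(6; k_1,k_2) · ∏ g_i(k_i), where e^{-2q} gives (-2)^k; e^q gives (1)^k.
g_1(k) for k = 0…6: 1, -2, 4, -8, 16, -32, 64.
g_2(k) for k = 0…6: 1, 1, 1, 1, 1, 1, 1.
c_6 = Σ_k C(6,k)·g_1(k)·g_2(6−k) = 1·1·1 + 6·(-2)·1 + 15·4·1 + 20·(-8)·1 + 15·16·1 + 6·(-32)·1 + 1·64·1 = 1 − 12 + 60 − 160 + 240 − 192 + 64 = 1.

1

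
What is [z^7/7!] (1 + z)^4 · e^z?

The EGF product rule gives c_7 = Σ_{k_1+k_2=7} C(7; k_1,k_2) · ∏ g_i(k_i), where (1+z)^4 gives the falling factorial (4)_k; e^z gives (1)^k.
g_1(k) for k = 0…7: 1, 4, 12, 24, 24, 0, 0, 0.
g_2(k) for k = 0…7: 1, 1, 1, 1, 1, 1, 1, 1.
c_7 = Σ_k C(7,k)·g_1(k)·g_2(7−k) = 1·1·1 + 7·4·1 + 21·12·1 + 35·24·1 + 35·24·1 = 1 + 28 + 252 + 840 + 840 = 1961.

1961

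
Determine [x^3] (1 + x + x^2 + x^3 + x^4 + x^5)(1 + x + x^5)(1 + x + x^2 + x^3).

7

(1 + x + x^2 + x^3 + x^4 + x^5) has coefficients 1,1,1,1 for degrees 0…3.
(1 + x + x^5) has coefficients 1,1,0,0 for degrees 0…3.
Finally multiplying by (1 + x + x^2 + x^3), the product of all factors after the first has coefficients 1,2,2,2 for degrees 0…3.
[x^3] = 1·2 + 1·2 + 1·2 + 1·1 = 7.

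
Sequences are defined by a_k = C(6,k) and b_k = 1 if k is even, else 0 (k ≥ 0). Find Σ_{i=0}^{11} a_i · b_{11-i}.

This is [x^11] in the product of the two ordinary generating functions.
Σ = 1·0 + 6·1 + 15·0 + 20·1 + 15·0 + 6·1 + 1·0 + 0·1 + 0·0 + 0·1 + 0·0 + 0·1 = 32.

32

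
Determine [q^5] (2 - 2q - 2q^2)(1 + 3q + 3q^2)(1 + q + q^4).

-2

(2 - 2q - 2q^2) has coefficients 2,-2,-2 for degrees 0…2.
(1 + 3q + 3q^2) has coefficients 1,3,3,0,0,0 for degrees 0…5.
Finally multiplying by (1 + q + q^4), the product of all factors after the first has coefficients 1,4,6,3,1,3 for degrees 0…5.
[q^5] = 2·3 − 2·1 − 2·3 = -2.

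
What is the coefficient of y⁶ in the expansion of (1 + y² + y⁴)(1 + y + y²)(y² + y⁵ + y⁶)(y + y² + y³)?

5

(1 + y² + y⁴) has coefficients 1,0,1,0,1 for degrees 0…4.
(1 + y + y²) has coefficients 1,1,1,0,0,0,0 for degrees 0…6.
Multiplying by (y² + y⁵ + y⁶) gives running coefficients 0,0,1,1,1,1,2 for degrees 0…6.
Finally multiplying by (y + y² + y³), the product of all factors after the first has coefficients 0,0,0,1,2,3,3 for degrees 0…6.
[y⁶] = 1·3 + 1·2 + 1·0 = 5.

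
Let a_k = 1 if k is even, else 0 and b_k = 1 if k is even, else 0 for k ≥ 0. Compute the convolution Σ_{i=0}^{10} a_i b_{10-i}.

This is [x^10] in the product of the two ordinary generating functions.
Σ = 1·1 + 0·0 + 1·1 + 0·0 + 1·1 + 0·0 + 1·1 + 0·0 + 1·1 + 0·0 + 1·1 = 6.

6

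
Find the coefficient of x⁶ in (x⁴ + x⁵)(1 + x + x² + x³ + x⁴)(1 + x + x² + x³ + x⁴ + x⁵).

(x⁴ + x⁵) has coefficients 0,0,0,0,1,1 for degrees 0…5.
(1 + x + x² + x³ + x⁴) has coefficients 1,1,1,1,1,0,0 for degrees 0…6.
Finally multiplying by (1 + x + x² + x³ + x⁴ + x⁵), the product of all factors after the first has coefficients 1,2,3,4,5,5,4 for degrees 0…6.
[x⁶] = 1·3 + 1·2 = 5.

5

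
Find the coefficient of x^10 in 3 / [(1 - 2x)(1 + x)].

Partial fractions give a closed form: a_n = (2)·2^n + (1)·(-1)^n.
At n = 10: a_10 = 2049.

2049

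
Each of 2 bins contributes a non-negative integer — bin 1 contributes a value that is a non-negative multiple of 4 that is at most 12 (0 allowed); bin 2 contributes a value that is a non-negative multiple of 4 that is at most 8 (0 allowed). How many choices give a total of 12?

3

The generating function for the choices is (1 + y^4 + y^8 + y^12)·(1 + y^4 + y^8); the count is [y^12].
(1 + y^4 + y^8 + y^12) has coefficients 1,0,0,0,1,0,0,0,1,0,0,0,1 for degrees 0…12.
(1 + y^4 + y^8) has coefficients 1,0,0,0,1,0,0,0,1,0,0,0,0 for degrees 0…12.
[y^12] = 1·0 + 1·1 + 1·1 + 1·1 = 3.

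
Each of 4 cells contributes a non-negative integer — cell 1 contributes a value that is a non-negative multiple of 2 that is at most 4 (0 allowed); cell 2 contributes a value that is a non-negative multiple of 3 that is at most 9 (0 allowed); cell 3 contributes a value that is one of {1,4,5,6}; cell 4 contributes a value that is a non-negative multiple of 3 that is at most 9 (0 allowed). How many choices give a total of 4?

3

The generating function for the choices is (1 + q² + q⁴)·(1 + q³ + q⁶ + q⁹)·(q + q⁴ + q⁵ + q⁶)·(1 + q³ + q⁶ + q⁹); the count is [q⁴].
(1 + q² + q⁴) has coefficients 1,0,1,0,1 for degrees 0…4.
(1 + q³ + q⁶ + q⁹) has coefficients 1,0,0,1,0 for degrees 0…4.
Multiplying by (q + q⁴ + q⁵ + q⁶) gives running coefficients 0,1,0,0,2 for degrees 0…4.
Finally multiplying by (1 + q³ + q⁶ + q⁹), the product of all factors after the first has coefficients 0,1,0,0,3 for degrees 0…4.
[q⁴] = 1·3 + 1·0 + 1·0 = 3.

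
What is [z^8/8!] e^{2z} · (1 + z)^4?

The EGF product rule gives c_8 = Σ_{k_1+k_2=8} C(8; k_1,k_2) · ∏ g_i(k_i), where e^{2z} gives (2)^k; (1+z)^4 gives the falling factorial (4)_k.
g_1(k) for k = 0…8: 1, 2, 4, 8, 16, 32, 64, 128, 256.
g_2(k) for k = 0…8: 1, 4, 12, 24, 24, 0, 0, 0, 0.
c_8 = Σ_k C(8,k)·g_1(k)·g_2(8−k) = 70·16·24 + 56·32·24 + 28·64·12 + 8·128·4 + 1·256·1 = 26880 + 43008 + 21504 + 4096 + 256 = 95744.

95744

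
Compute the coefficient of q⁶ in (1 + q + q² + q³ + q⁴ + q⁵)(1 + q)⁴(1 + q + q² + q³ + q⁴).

73

(1 + q + q² + q³ + q⁴ + q⁵) has coefficients 1,1,1,1,1,1 for degrees 0…5.
(1 + q)⁴ has coefficients 1,4,6,4,1,0,0 for degrees 0…6.
Finally multiplying by (1 + q + q² + q³ + q⁴), the product of all factors after the first has coefficients 1,5,11,15,16,15,11 for degrees 0…6.
[q⁶] = 1·11 + 1·15 + 1·16 + 1·15 + 1·11 + 1·5 = 73.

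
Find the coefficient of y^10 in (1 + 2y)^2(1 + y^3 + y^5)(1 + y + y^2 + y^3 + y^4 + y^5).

(1 + 2y)^2 has coefficients 1,4,4 for degrees 0…2.
(1 + y^3 + y^5) has coefficients 1,0,0,1,0,1,0,0,0,0,0 for degrees 0…10.
Finally multiplying by (1 + y + y^2 + y^3 + y^4 + y^5), the product of all factors after the first has coefficients 1,1,1,2,2,3,2,2,2,1,1 for degrees 0…10.
[y^10] = 1·1 + 4·1 + 4·2 = 13.

13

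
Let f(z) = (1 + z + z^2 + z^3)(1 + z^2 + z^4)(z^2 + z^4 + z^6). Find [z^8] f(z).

(1 + z + z^2 + z^3) has coefficients 1,1,1,1 for degrees 0…3.
(1 + z^2 + z^4) has coefficients 1,0,1,0,1,0,0,0,0 for degrees 0…8.
Finally multiplying by (z^2 + z^4 + z^6), the product of all factors after the first has coefficients 0,0,1,0,2,0,3,0,2 for degrees 0…8.
[z^8] = 1·2 + 1·0 + 1·3 + 1·0 = 5.

5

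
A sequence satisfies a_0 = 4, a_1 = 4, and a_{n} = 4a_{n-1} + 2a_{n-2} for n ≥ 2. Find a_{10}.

3599744

The ordinary generating function has denominator 1 - 4q - 2q^2.
Iterating the recurrence: a_0,…,a_{10} = 4, 4, 24, 104, 464, 2064, 9184, 40864, 181824, 809024, 3599744.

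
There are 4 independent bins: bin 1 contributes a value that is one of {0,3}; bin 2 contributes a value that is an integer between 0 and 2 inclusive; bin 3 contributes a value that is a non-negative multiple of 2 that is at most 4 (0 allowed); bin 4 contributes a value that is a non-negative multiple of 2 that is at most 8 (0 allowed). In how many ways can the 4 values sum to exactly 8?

9

The generating function for the choices is (1 + q^3)·(1 + q + q^2)·(1 + q^2 + q^4)·(1 + q^2 + q^4 + q^6 + q^8); the count is [q^8].
(1 + q^3) has coefficients 1,0,0,1 for degrees 0…3.
(1 + q + q^2) has coefficients 1,1,1,0,0,0,0,0,0 for degrees 0…8.
Multiplying by (1 + q^2 + q^4) gives running coefficients 1,1,2,1,2,1,1,0,0 for degrees 0…8.
Finally multiplying by (1 + q^2 + q^4 + q^6 + q^8), the product of all factors after the first has coefficients 1,1,3,2,5,3,6,3,6 for degrees 0…8.
[q^8] = 1·6 + 1·3 = 9.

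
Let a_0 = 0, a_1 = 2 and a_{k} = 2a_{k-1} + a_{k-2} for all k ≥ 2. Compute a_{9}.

The ordinary generating function has denominator 1 - 2q - q^2.
Iterating the recurrence: a_0,…,a_{9} = 0, 2, 4, 10, 24, 58, 140, 338, 816, 1970.

1970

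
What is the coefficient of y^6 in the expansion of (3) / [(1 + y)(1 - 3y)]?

Partial fractions give a closed form: a_n = (3/4)·(-1)^n + (9/4)·3^n.
At n = 6: a_6 = 1641.

1641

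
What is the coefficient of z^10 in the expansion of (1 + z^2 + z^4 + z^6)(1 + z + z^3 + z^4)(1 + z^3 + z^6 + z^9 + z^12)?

6

(1 + z^2 + z^4 + z^6) has coefficients 1,0,1,0,1,0,1 for degrees 0…6.
(1 + z + z^3 + z^4) has coefficients 1,1,0,1,1,0,0,0,0,0,0 for degrees 0…10.
Finally multiplying by (1 + z^3 + z^6 + z^9 + z^12), the product of all factors after the first has coefficients 1,1,0,2,2,0,2,2,0,2,2 for degrees 0…10.
[z^10] = 1·2 + 1·0 + 1·2 + 1·2 = 6.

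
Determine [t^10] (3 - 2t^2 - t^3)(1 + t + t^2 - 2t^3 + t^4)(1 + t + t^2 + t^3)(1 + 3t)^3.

(3 - 2t^2 - t^3) has coefficients 3,0,-2,-1 for degrees 0…3.
(1 + t + t^2 - 2t^3 + t^4) has coefficients 1,1,1,-2,1,0,0,0,0,0,0 for degrees 0…10.
Multiplying by (1 + t + t^2 + t^3) gives running coefficients 1,2,3,1,1,0,-1,1,0,0,0 for degrees 0…10.
Finally multiplying by (1 + 3t)^3, the product of all factors after the first has coefficients 1,11,48,109,145,117,53,19,-18,0,27 for degrees 0…10.
[t^10] = 3·27 − 2·(-18) − 1·19 = 98.

98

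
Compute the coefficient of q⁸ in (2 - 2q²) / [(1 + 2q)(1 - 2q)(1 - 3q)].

20688

Partial fractions give a closed form: a_n = (3/10)·(-2)^n + (-3/2)·2^n + (16/5)·3^n.
At n = 8: a_8 = 20688.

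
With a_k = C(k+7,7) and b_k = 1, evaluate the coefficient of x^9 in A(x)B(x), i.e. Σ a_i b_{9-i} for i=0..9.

24310

This is [x^9] in the product of the two ordinary generating functions.
Σ = 1·1 + 8·1 + 36·1 + 120·1 + 330·1 + 792·1 + 1716·1 + 3432·1 + 6435·1 + 11440·1 = 24310.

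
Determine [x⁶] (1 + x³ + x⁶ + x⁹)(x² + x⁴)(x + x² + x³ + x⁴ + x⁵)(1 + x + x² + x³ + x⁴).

7

(1 + x³ + x⁶ + x⁹) has coefficients 1,0,0,1,0,0,1 for degrees 0…6.
(x² + x⁴) has coefficients 0,0,1,0,1,0,0 for degrees 0…6.
Multiplying by (x + x² + x³ + x⁴ + x⁵) gives running coefficients 0,0,0,1,1,2,2 for degrees 0…6.
Finally multiplying by (1 + x + x² + x³ + x⁴), the product of all factors after the first has coefficients 0,0,0,1,2,4,6 for degrees 0…6.
[x⁶] = 1·6 + 1·1 + 1·0 = 7.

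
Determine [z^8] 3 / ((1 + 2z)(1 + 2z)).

6912

The denominator gives the recurrence a_n = −4a_(n−1) − 4a_(n−2) for n ≥ 2; the numerator fixes a_0 = 3, a_1 = -12.
Iterating: 3, -12, 36, -96, 240, -576, 1344, -3072, 6912, so a_8 = 6912.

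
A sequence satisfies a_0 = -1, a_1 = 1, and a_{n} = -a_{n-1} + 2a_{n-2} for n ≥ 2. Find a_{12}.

-2731

The ordinary generating function has denominator 1 + z - 2z^2.
Iterating the recurrence: a_0,…,a_{12} = -1, 1, -3, 5, -11, 21, -43, 85, -171, 341, -683, 1365, -2731.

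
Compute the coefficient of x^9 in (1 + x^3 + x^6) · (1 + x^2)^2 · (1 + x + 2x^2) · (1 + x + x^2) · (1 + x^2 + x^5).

44

(1 + x^3 + x^6) has coefficients 1,0,0,1,0,0,1 for degrees 0…6.
(1 + x^2)^2 has coefficients 1,0,2,0,1,0,0,0,0,0 for degrees 0…9.
Multiplying by (1 + x + 2x^2) gives running coefficients 1,1,4,2,5,1,2,0,0,0 for degrees 0…9.
Multiplying by (1 + x + x^2) gives running coefficients 1,2,6,7,11,8,8,3,2,0 for degrees 0…9.
Finally multiplying by (1 + x^2 + x^5), the product of all factors after the first has coefficients 1,2,7,9,17,16,21,17,17,14 for degrees 0…9.
[x^9] = 1·14 + 1·21 + 1·9 = 44.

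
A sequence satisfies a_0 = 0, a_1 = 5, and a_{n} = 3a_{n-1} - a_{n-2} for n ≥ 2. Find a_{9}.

12920

The ordinary generating function has denominator 1 - 3t + t^2.
Iterating the recurrence: a_0,…,a_{9} = 0, 5, 15, 40, 105, 275, 720, 1885, 4935, 12920.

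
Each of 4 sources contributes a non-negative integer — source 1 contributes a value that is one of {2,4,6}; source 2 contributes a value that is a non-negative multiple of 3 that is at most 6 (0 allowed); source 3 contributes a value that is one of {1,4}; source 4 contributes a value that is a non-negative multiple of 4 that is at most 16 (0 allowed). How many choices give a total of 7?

The generating function for the choices is (q² + q⁴ + q⁶)·(1 + q³ + q⁶)·(q + q⁴)·(1 + q⁴ + q⁸ + q¹² + q¹⁶); the count is [q⁷].
(q² + q⁴ + q⁶) has coefficients 0,0,1,0,1,0,1 for degrees 0…6.
(1 + q³ + q⁶) has coefficients 1,0,0,1,0,0,1,0 for degrees 0…7.
Multiplying by (q + q⁴) gives running coefficients 0,1,0,0,2,0,0,2 for degrees 0…7.
Finally multiplying by (1 + q⁴ + q⁸ + q¹² + q¹⁶), the product of all factors after the first has coefficients 0,1,0,0,2,1,0,2 for degrees 0…7.
[q⁷] = 1·1 + 1·0 + 1·1 = 2.

2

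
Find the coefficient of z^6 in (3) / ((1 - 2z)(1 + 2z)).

192

Partial fractions give a closed form: a_n = (3/2)·2^n + (3/2)·(-2)^n.
At n = 6: a_6 = 192.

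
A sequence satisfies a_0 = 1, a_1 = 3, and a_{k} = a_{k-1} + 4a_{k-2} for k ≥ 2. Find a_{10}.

The ordinary generating function has denominator 1 - x - 4x^2.
Iterating the recurrence: a_0,…,a_{10} = 1, 3, 7, 19, 47, 123, 311, 803, 2047, 5259, 13447.

13447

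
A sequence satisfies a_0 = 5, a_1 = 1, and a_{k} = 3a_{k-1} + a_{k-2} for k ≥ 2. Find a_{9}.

The ordinary generating function has denominator 1 - 3x - x^2.
Iterating the recurrence: a_0,…,a_{9} = 5, 1, 8, 25, 83, 274, 905, 2989, 9872, 32605.

32605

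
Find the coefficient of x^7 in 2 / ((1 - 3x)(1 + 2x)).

2522

The denominator gives the recurrence a_n = a_(n−1) + 6a_(n−2) for n ≥ 2; the numerator fixes a_0 = 2, a_1 = 2.
Iterating: 2, 2, 14, 26, 110, 266, 926, 2522, so a_7 = 2522.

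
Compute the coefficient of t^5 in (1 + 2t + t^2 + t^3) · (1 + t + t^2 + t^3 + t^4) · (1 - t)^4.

1

(1 + 2t + t^2 + t^3) has coefficients 1,2,1,1 for degrees 0…3.
(1 + t + t^2 + t^3 + t^4) has coefficients 1,1,1,1,1,0 for degrees 0…5.
Finally multiplying by (1 - t)^4, the product of all factors after the first has coefficients 1,-3,3,-1,0,-1 for degrees 0…5.
[t^5] = 1·(-1) + 2·0 + 1·(-1) + 1·3 = 1.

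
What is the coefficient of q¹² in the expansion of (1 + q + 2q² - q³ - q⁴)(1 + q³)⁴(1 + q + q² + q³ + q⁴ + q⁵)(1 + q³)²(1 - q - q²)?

(1 + q + 2q² - q³ - q⁴) has coefficients 1,1,2,-1,-1 for degrees 0…4.
(1 + q³)⁴ has coefficients 1,0,0,4,0,0,6,0,0,4,0,0,1 for degrees 0…12.
Multiplying by (1 + q + q² + q³ + q⁴ + q⁵) gives running coefficients 1,1,1,5,5,5,10,10,10,10,10,10,5 for degrees 0…12.
Multiplying by (1 + q³)² gives running coefficients 1,1,1,7,7,7,21,21,21,35,35,35,35 for degrees 0…12.
Finally multiplying by (1 - q - q²), the product of all factors after the first has coefficients 1,0,-1,5,-1,-7,7,-7,-21,-7,-21,-35,-35 for degrees 0…12.
[q¹²] = 1·(-35) + 1·(-35) + 2·(-21) − 1·(-7) − 1·(-21) = -84.

-84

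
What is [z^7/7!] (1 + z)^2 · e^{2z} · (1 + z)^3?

The EGF product rule gives c_7 = Σ_{k_1+k_2+k_3=7} C(7; k_1,k_2,k_3) · ∏ g_i(k_i), where (1+z)^2 gives the falling factorial (2)_k; e^{2z} gives (2)^k; (1+z)^3 gives the falling factorial (3)_k.
g_1(k) for k = 0…7: 1, 2, 2, 0, 0, 0, 0, 0.
g_2(k) for k = 0…7: 1, 2, 4, 8, 16, 32, 64, 128.
g_3(k) for k = 0…7: 1, 3, 6, 6, 0, 0, 0, 0.
First combine the last two factors: h(k) = Σ_j C(k,j)·g_2(j)·g_3(k−j) for k = 0…7: 1, 5, 22, 86, 304, 992, 3040, 8864.
c_7 = Σ_k C(7,k)·g_1(k)·h(7−k) = 1·1·8864 + 7·2·3040 + 21·2·992 = 8864 + 42560 + 41664 = 93088.

93088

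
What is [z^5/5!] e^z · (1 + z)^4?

501

The EGF product rule gives c_5 = Σ_{k_1+k_2=5} C(5; k_1,k_2) · ∏ g_i(k_i), where e^z gives (1)^k; (1+z)^4 gives the falling factorial (4)_k.
g_1(k) for k = 0…5: 1, 1, 1, 1, 1, 1.
g_2(k) for k = 0…5: 1, 4, 12, 24, 24, 0.
c_5 = Σ_k C(5,k)·g_1(k)·g_2(5−k) = 5·1·24 + 10·1·24 + 10·1·12 + 5·1·4 + 1·1·1 = 120 + 240 + 120 + 20 + 1 = 501.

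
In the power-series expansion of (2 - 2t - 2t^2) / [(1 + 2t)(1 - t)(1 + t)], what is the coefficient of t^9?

-1706

The denominator gives the recurrence a_n = −2a_(n−1) + a_(n−2) + 2a_(n−3) for n ≥ 3; the numerator fixes a_0 = 2, a_1 = -6, a_2 = 12.
Iterating: 2, -6, 12, -26, 52, -106, 212, -426, 852, -1706, so a_9 = -1706.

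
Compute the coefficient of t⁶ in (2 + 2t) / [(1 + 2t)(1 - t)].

Partial fractions give a closed form: a_n = (2/3)·(-2)^n + (4/3)·1^n.
At n = 6: a_6 = 44.

44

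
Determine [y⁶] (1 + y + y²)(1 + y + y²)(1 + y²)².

5

(1 + y + y²) has coefficients 1,1,1 for degrees 0…2.
(1 + y + y²) has coefficients 1,1,1,0,0,0,0 for degrees 0…6.
Finally multiplying by (1 + y²)², the product of all factors after the first has coefficients 1,1,3,2,3,1,1 for degrees 0…6.
[y⁶] = 1·1 + 1·1 + 1·3 = 5.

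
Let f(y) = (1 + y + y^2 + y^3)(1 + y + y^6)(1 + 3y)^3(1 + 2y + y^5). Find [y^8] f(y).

212

(1 + y + y^2 + y^3) has coefficients 1,1,1,1 for degrees 0…3.
(1 + y + y^6) has coefficients 1,1,0,0,0,0,1,0,0 for degrees 0…8.
Multiplying by (1 + 3y)^3 gives running coefficients 1,10,36,54,27,0,1,9,27 for degrees 0…8.
Finally multiplying by (1 + 2y + y^5), the product of all factors after the first has coefficients 1,12,56,126,135,55,11,47,99 for degrees 0…8.
[y^8] = 1·99 + 1·47 + 1·11 + 1·55 = 212.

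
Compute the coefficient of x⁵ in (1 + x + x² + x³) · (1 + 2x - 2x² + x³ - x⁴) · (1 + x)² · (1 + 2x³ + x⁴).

(1 + x + x² + x³) has coefficients 1,1,1,1 for degrees 0…3.
(1 + 2x - 2x² + x³ - x⁴) has coefficients 1,2,-2,1,-1,0 for degrees 0…5.
Multiplying by (1 + x)² gives running coefficients 1,4,3,-1,-1,-1 for degrees 0…5.
Finally multiplying by (1 + 2x³ + x⁴), the product of all factors after the first has coefficients 1,4,3,1,8,9 for degrees 0…5.
[x⁵] = 1·9 + 1·8 + 1·1 + 1·3 = 21.

21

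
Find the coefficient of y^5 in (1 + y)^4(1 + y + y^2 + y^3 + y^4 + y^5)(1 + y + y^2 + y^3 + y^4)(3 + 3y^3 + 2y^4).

(1 + y)^4 has coefficients 1,4,6,4,1 for degrees 0…4.
(1 + y + y^2 + y^3 + y^4 + y^5) has coefficients 1,1,1,1,1,1 for degrees 0…5.
Multiplying by (1 + y + y^2 + y^3 + y^4) gives running coefficients 1,2,3,4,5,5 for degrees 0…5.
Finally multiplying by (3 + 3y^3 + 2y^4), the product of all factors after the first has coefficients 3,6,9,15,23,28 for degrees 0…5.
[y^5] = 1·28 + 4·23 + 6·15 + 4·9 + 1·6 = 252.

252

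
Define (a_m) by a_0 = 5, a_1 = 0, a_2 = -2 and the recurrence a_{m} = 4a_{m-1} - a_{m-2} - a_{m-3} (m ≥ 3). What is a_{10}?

-120377

The ordinary generating function has denominator 1 - 4q + q^2 + q^3.
Iterating the recurrence: a_0,…,a_{10} = 5, 0, -2, -13, -50, -185, -677, -2473, -9030, -32970, -120377.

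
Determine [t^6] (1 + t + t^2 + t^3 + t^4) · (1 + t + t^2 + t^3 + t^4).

3

(1 + t + t^2 + t^3 + t^4) has coefficients 1,1,1,1,1 for degrees 0…4.
(1 + t + t^2 + t^3 + t^4) has coefficients 1,1,1,1,1,0,0 for degrees 0…6.
[t^6] = 1·0 + 1·0 + 1·1 + 1·1 + 1·1 = 3.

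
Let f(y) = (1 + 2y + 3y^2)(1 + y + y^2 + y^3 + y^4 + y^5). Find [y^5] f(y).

(1 + 2y + 3y^2) has coefficients 1,2,3 for degrees 0…2.
(1 + y + y^2 + y^3 + y^4 + y^5) has coefficients 1,1,1,1,1,1 for degrees 0…5.
[y^5] = 1·1 + 2·1 + 3·1 = 6.

6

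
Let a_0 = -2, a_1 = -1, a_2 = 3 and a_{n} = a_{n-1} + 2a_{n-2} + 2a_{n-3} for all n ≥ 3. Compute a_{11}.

-31

The ordinary generating function has denominator 1 - y - 2y^2 - 2y^3.
Iterating the recurrence: a_0,…,a_{11} = -2, -1, 3, -3, 1, 1, -3, 1, -3, -7, -11, -31.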